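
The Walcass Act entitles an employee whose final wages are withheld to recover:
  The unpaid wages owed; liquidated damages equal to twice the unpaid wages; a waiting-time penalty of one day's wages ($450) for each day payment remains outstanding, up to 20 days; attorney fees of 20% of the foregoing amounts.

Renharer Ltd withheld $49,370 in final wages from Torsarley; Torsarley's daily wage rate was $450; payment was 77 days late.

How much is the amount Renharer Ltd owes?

Total award: $188,532

Doubled: 2 × $49,370 = $98,740
Penalty days: min(77, 20) = 20
Waiting-time penalty: 20 × $450 = $9,000
Subtotal: $49,370 + $98,740 + $9,000 = $157,110
Attorney fees: 20% of $157,110 = $31,422
Total award: $157,110 + $31,422 = $188,532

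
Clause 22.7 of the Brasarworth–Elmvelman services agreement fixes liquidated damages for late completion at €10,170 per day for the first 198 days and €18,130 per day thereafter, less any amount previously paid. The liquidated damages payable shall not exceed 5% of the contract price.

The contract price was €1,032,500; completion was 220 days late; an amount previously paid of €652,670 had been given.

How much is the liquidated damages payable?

€51,625

First 198 days: 198 × €10,170 = €2,013,660
Remaining days: (220 − 198) × €18,130 = €398,860
Accrued per-day damages: €2,013,660 + €398,860 = €2,412,520
Less amount previously paid: €2,412,520 − €652,670 = €1,759,850
Cap: 5% of €1,032,500 = €51,625
Cap at €51,625: €1,759,850 exceeds the cap → €51,625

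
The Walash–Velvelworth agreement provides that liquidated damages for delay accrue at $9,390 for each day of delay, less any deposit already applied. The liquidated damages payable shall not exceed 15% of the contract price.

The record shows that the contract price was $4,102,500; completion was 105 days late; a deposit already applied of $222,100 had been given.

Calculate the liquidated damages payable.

Per-day damages: 105 × $9,390 = $985,950
Less deposit already applied: $985,950 − $222,100 = $763,850
Cap: 15% of $4,102,500 = $615,375
Cap at $615,375: $763,850 exceeds the cap → $615,375

$615,375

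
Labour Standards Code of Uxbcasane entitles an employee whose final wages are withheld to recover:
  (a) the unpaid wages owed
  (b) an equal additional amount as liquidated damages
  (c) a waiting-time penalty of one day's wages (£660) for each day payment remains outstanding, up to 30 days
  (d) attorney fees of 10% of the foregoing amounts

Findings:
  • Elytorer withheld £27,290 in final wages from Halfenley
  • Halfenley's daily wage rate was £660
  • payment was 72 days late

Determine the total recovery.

£81,818

Liquidated damages (equal amount): £27,290
Penalty days: min(72, 30) = 30
Waiting-time penalty: 30 × £660 = £19,800
Subtotal: £27,290 + £27,290 + £19,800 = £74,380
Attorney fees: 10% of £74,380 = £7,438
Total award: £74,380 + £7,438 = £81,818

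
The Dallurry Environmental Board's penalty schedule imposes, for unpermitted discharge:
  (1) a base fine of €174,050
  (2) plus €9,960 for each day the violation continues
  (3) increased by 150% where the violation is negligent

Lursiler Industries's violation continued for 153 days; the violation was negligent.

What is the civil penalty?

Per-day component: 153 × €9,960 = €1,523,880
Base plus per-day: €174,050 + €1,523,880 = €1,697,930
Enhancement: 150% of €1,697,930 = €2,546,895
Enhanced fine: €1,697,930 + €2,546,895 = €4,244,825

€4,244,825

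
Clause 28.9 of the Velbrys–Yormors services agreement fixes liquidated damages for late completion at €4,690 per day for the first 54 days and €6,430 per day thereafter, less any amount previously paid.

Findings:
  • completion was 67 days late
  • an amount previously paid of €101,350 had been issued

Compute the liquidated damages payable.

First 54 days: 54 × €4,690 = €253,260
Remaining days: (67 − 54) × €6,430 = €83,590
Accrued per-day damages: €253,260 + €83,590 = €336,850
Less amount previously paid: €336,850 − €101,350 = €235,500

€235,500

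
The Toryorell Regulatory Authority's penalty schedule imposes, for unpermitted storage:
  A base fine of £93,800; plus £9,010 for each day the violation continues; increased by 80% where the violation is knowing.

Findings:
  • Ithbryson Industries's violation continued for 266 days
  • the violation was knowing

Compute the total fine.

£4,482,828

Per-day component: 266 × £9,010 = £2,396,660
Base plus per-day: £93,800 + £2,396,660 = £2,490,460
Enhancement: 80% of £2,490,460 = £1,992,368
Enhanced fine: £2,490,460 + £1,992,368 = £4,482,828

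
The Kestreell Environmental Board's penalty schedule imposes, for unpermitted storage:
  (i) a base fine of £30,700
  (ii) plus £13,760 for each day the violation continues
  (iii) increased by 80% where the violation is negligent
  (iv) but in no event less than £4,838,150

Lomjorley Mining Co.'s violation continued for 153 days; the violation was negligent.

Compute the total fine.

Per-day component: 153 × £13,760 = £2,105,280
Base plus per-day: £30,700 + £2,105,280 = £2,135,980
Enhancement: 80% of £2,135,980 = £1,708,784
Enhanced fine: £2,135,980 + £1,708,784 = £3,844,764
Minimum £4,838,150: £3,844,764 is below the minimum → £4,838,150

£4,838,150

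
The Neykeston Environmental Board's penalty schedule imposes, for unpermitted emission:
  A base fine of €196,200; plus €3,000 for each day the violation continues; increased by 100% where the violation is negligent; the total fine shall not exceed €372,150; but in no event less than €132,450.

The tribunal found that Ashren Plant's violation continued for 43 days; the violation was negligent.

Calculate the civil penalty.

Per-day component: 43 × €3,000 = €129,000
Base plus per-day: €196,200 + €129,000 = €325,200
Enhancement: 100% of €325,200 = €325,200
Enhanced fine: €325,200 + €325,200 = €650,400
Cap at €372,150: €650,400 exceeds the cap → €372,150
Minimum €132,450: €372,150 meets the minimum, no increase.

€372,150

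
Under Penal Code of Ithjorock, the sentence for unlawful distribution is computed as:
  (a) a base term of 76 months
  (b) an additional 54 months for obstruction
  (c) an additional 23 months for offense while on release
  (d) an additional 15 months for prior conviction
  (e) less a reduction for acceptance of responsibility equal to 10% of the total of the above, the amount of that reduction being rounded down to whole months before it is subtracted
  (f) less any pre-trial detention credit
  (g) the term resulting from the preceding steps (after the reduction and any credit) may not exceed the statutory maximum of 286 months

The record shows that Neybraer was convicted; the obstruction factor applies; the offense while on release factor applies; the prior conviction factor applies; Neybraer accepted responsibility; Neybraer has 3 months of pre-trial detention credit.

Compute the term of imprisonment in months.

149 months

Obstruction enhancement: +54 months
Offense while on release enhancement: +23 months
Prior conviction enhancement: +15 months
Adjusted term: 76 months + 54 months + 23 months + 15 months = 168 months
Acceptance of responsibility reduction: 10% of 168 months = 16 months (rounded down)
After reduction: 168 − 16 = 152 months
Less pre-trial detention credit: 152 months − 3 months = 149 months
Cap at 286 months: 149 months is within the cap, no reduction.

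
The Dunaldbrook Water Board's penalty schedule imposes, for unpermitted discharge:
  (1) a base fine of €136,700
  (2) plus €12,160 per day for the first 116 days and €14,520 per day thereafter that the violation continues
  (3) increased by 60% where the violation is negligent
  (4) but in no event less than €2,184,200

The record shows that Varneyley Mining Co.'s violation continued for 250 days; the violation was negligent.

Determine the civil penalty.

€5,588,704

First 116 days: 116 × €12,160 = €1,410,560
Remaining days: (250 − 116) × €14,520 = €1,945,680
Per-day component: €1,410,560 + €1,945,680 = €3,356,240
Base plus per-day: €136,700 + €3,356,240 = €3,492,940
Enhancement: 60% of €3,492,940 = €2,095,764
Enhanced fine: €3,492,940 + €2,095,764 = €5,588,704
Minimum €2,184,200: €5,588,704 meets the minimum, no increase.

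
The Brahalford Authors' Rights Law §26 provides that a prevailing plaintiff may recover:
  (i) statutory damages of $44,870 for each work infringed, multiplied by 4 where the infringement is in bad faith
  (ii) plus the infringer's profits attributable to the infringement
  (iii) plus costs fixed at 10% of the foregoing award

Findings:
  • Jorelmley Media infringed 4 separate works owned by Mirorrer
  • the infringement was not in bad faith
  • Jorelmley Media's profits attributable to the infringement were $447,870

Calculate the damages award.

$690,085

Statutory damages: 4 × $44,870 = $179,480
Infringement not in bad faith: no ×4 enhancement.
Combined award: $179,480 + $447,870 = $627,350
Costs: 10% of $627,350 = $62,735
Award plus costs: $627,350 + $62,735 = $690,085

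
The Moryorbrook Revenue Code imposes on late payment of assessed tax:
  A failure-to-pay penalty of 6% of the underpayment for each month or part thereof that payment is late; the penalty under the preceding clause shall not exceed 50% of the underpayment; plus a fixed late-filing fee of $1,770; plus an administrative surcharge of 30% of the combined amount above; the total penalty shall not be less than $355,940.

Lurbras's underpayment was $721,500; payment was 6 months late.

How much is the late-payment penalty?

Accrued rate: 6% × 6 = 36%, capped at 50% → 36%
Failure-to-pay penalty: 36% of $721,500 = $259,740
Penalty before surcharge: $259,740 + $1,770 = $261,510
Administrative surcharge: 30% of $261,510 = $78,453
Total penalty: $261,510 + $78,453 = $339,963
Minimum $355,940: $339,963 is below the minimum → $355,940

$355,940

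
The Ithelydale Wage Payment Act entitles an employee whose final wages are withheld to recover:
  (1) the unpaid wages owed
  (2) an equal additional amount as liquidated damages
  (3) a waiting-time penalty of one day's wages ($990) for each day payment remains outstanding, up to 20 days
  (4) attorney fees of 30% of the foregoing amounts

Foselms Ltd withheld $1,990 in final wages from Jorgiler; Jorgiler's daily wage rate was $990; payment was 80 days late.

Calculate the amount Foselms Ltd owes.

$30,914

Liquidated damages (equal amount): $1,990
Penalty days: min(80, 20) = 20
Waiting-time penalty: 20 × $990 = $19,800
Subtotal: $1,990 + $1,990 + $19,800 = $23,780
Attorney fees: 30% of $23,780 = $7,134
Total award: $23,780 + $7,134 = $30,914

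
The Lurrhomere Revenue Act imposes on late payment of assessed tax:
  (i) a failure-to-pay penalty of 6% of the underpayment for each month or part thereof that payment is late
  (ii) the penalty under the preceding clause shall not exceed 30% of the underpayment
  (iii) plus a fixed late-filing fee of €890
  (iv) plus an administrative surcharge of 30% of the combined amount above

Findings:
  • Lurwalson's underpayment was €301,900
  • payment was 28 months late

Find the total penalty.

Accrued rate: 6% × 28 = 168%, capped at 30% → 30%
Failure-to-pay penalty: 30% of €301,900 = €90,570
Penalty before surcharge: €90,570 + €890 = €91,460
Administrative surcharge: 30% of €91,460 = €27,438
Total penalty: €91,460 + €27,438 = €118,898

€118,898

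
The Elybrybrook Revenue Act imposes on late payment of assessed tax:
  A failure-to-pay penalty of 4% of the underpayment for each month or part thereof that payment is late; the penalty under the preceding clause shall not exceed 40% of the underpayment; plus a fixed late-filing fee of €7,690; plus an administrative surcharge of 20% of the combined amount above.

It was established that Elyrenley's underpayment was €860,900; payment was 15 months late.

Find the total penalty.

€422,460

Accrued rate: 4% × 15 = 60%, capped at 40% → 40%
Failure-to-pay penalty: 40% of €860,900 = €344,360
Penalty before surcharge: €344,360 + €7,690 = €352,050
Administrative surcharge: 20% of €352,050 = €70,410
Total penalty: €352,050 + €70,410 = €422,460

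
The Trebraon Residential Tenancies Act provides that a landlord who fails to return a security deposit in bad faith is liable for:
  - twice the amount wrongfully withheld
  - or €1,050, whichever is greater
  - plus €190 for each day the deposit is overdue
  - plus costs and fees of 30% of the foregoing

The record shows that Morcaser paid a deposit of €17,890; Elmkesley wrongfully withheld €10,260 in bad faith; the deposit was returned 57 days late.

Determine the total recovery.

Doubled: 2 × €10,260 = €20,520
Minimum €1,050: €20,520 meets the minimum, no increase.
Late-return penalty: 57 × €190 = €10,830
Damages plus late penalty: €20,520 + €10,830 = €31,350
Costs and fees: 30% of €31,350 = €9,405
Total recovery: €31,350 + €9,405 = €40,755

€40,755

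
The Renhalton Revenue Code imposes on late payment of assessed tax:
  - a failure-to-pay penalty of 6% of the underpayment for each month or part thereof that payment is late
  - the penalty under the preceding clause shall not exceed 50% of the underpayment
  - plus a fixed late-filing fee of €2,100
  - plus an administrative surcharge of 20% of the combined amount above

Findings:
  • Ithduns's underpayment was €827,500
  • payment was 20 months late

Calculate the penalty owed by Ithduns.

Accrued rate: 6% × 20 = 120%, capped at 50% → 50%
Failure-to-pay penalty: 50% of €827,500 = €413,750
Penalty before surcharge: €413,750 + €2,100 = €415,850
Administrative surcharge: 20% of €415,850 = €83,170
Total penalty: €415,850 + €83,170 = €499,020

€499,020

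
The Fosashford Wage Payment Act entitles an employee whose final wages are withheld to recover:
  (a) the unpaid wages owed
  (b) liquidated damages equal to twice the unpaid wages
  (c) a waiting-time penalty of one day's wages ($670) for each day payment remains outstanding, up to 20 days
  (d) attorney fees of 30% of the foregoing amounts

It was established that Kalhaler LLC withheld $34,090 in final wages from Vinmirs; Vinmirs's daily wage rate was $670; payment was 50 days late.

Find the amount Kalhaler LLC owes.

Total award: $150,371

Doubled: 2 × $34,090 = $68,180
Penalty days: min(50, 20) = 20
Waiting-time penalty: 20 × $670 = $13,400
Subtotal: $34,090 + $68,180 + $13,400 = $115,670
Attorney fees: 30% of $115,670 = $34,701
Total award: $115,670 + $34,701 = $150,371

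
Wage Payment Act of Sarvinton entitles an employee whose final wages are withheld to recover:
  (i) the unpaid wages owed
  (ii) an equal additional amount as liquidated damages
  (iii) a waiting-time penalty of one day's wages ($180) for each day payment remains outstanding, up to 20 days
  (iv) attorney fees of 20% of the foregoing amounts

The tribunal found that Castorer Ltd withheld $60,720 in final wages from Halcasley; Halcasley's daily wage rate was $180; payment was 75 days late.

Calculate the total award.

Liquidated damages (equal amount): $60,720
Penalty days: min(75, 20) = 20
Waiting-time penalty: 20 × $180 = $3,600
Subtotal: $60,720 + $60,720 + $3,600 = $125,040
Attorney fees: 20% of $125,040 = $25,008
Total award: $125,040 + $25,008 = $150,048

$150,048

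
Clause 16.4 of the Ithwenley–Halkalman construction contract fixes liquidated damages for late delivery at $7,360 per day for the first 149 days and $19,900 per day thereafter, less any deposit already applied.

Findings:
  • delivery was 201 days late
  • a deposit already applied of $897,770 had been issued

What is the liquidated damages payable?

Liquidated damages: $1,233,670

First 149 days: 149 × $7,360 = $1,096,640
Remaining days: (201 − 149) × $19,900 = $1,034,800
Accrued per-day damages: $1,096,640 + $1,034,800 = $2,131,440
Less deposit already applied: $2,131,440 − $897,770 = $1,233,670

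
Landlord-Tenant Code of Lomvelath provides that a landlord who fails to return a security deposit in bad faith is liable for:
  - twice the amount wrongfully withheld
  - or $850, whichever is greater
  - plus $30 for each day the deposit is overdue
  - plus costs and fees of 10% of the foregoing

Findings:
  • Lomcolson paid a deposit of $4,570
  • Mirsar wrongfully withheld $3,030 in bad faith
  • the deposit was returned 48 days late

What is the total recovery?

Doubled: 2 × $3,030 = $6,060
Minimum $850: $6,060 meets the minimum, no increase.
Late-return penalty: 48 × $30 = $1,440
Damages plus late penalty: $6,060 + $1,440 = $7,500
Costs and fees: 10% of $7,500 = $750
Total recovery: $7,500 + $750 = $8,250

$8,250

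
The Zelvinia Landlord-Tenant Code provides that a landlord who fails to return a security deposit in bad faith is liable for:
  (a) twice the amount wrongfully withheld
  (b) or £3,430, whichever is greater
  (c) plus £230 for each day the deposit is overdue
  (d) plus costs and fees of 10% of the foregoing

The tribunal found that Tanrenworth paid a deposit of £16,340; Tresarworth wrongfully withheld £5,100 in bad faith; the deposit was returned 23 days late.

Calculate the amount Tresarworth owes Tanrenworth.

£17,039

Doubled: 2 × £5,100 = £10,200
Minimum £3,430: £10,200 meets the minimum, no increase.
Late-return penalty: 23 × £230 = £5,290
Damages plus late penalty: £10,200 + £5,290 = £15,490
Costs and fees: 10% of £15,490 = £1,549
Total recovery: £15,490 + £1,549 = £17,039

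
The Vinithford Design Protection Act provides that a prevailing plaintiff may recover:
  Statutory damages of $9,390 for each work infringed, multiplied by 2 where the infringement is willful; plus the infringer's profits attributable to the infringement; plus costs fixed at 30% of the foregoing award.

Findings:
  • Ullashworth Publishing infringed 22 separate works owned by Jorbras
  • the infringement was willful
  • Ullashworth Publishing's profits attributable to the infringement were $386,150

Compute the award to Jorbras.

$1,039,103

Statutory damages: 22 × $9,390 = $206,580
Doubled: 2 × $206,580 = $413,160
Combined award: $413,160 + $386,150 = $799,310
Costs: 30% of $799,310 = $239,793
Award plus costs: $799,310 + $239,793 = $1,039,103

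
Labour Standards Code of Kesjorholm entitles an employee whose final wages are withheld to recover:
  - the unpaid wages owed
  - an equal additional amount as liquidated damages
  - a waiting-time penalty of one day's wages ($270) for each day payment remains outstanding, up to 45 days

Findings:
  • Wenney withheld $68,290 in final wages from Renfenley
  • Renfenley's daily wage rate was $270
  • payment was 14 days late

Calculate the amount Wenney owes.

Liquidated damages (equal amount): $68,290
Penalty days: min(14, 45) = 14
Waiting-time penalty: 14 × $270 = $3,780
Total award: $68,290 + $68,290 + $3,780 = $140,360

$140,360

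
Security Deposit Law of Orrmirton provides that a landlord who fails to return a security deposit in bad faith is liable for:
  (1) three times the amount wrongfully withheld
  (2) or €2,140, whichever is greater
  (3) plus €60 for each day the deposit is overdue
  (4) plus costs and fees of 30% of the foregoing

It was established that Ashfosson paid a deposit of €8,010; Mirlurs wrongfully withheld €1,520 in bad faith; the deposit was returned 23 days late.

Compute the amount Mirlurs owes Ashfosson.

Trebled: 3 × €1,520 = €4,560
Minimum €2,140: €4,560 meets the minimum, no increase.
Late-return penalty: 23 × €60 = €1,380
Damages plus late penalty: €4,560 + €1,380 = €5,940
Costs and fees: 30% of €5,940 = €1,782
Total recovery: €5,940 + €1,782 = €7,722

€7,722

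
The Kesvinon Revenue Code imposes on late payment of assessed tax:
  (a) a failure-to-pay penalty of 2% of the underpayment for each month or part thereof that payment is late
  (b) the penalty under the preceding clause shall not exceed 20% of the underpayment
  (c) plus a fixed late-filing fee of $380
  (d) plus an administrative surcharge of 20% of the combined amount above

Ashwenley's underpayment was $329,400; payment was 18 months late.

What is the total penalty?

Accrued rate: 2% × 18 = 36%, capped at 20% → 20%
Failure-to-pay penalty: 20% of $329,400 = $65,880
Penalty before surcharge: $65,880 + $380 = $66,260
Administrative surcharge: 20% of $66,260 = $13,252
Total penalty: $66,260 + $13,252 = $79,512

$79,512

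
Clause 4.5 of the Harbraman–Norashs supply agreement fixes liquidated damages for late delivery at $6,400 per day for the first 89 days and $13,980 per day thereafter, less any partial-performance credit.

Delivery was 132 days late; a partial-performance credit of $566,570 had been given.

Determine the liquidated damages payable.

$604,170

First 89 days: 89 × $6,400 = $569,600
Remaining days: (132 − 89) × $13,980 = $601,140
Accrued per-day damages: $569,600 + $601,140 = $1,170,740
Less partial-performance credit: $1,170,740 − $566,570 = $604,170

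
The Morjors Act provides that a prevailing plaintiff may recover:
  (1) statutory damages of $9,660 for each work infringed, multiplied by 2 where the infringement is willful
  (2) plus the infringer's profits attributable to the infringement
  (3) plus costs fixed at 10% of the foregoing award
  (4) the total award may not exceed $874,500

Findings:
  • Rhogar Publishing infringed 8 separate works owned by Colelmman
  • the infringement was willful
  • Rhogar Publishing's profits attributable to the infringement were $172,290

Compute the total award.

Statutory damages: 8 × $9,660 = $77,280
Doubled: 2 × $77,280 = $154,560
Combined award: $154,560 + $172,290 = $326,850
Costs: 10% of $326,850 = $32,685
Award plus costs: $326,850 + $32,685 = $359,535
Cap at $874,500: $359,535 is within the cap, no reduction.

Award: $359,535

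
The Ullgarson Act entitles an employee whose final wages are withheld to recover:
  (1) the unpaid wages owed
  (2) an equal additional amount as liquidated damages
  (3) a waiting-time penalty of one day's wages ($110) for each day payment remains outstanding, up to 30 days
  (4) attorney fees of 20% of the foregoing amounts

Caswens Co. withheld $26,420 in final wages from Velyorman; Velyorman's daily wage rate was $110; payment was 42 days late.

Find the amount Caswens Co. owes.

$67,368

Liquidated damages (equal amount): $26,420
Penalty days: min(42, 30) = 30
Waiting-time penalty: 30 × $110 = $3,300
Subtotal: $26,420 + $26,420 + $3,300 = $56,140
Attorney fees: 20% of $56,140 = $11,228
Total award: $56,140 + $11,228 = $67,368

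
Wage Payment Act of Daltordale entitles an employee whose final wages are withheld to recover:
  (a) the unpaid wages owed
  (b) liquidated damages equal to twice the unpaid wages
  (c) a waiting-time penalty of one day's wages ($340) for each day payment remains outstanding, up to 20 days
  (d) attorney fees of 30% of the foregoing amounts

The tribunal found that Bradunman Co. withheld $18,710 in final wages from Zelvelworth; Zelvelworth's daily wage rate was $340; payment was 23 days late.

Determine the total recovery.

$81,809

Doubled: 2 × $18,710 = $37,420
Penalty days: min(23, 20) = 20
Waiting-time penalty: 20 × $340 = $6,800
Subtotal: $18,710 + $37,420 + $6,800 = $62,930
Attorney fees: 30% of $62,930 = $18,879
Total award: $62,930 + $18,879 = $81,809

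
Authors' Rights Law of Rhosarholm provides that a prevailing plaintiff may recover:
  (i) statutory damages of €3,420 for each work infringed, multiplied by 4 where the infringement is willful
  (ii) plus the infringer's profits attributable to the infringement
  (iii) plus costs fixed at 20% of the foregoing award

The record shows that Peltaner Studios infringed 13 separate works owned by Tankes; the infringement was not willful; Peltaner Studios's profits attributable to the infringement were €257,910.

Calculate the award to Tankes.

€362,844

Statutory damages: 13 × €3,420 = €44,460
Infringement not willful: no ×4 enhancement.
Combined award: €44,460 + €257,910 = €302,370
Costs: 20% of €302,370 = €60,474
Award plus costs: €302,370 + €60,474 = €362,844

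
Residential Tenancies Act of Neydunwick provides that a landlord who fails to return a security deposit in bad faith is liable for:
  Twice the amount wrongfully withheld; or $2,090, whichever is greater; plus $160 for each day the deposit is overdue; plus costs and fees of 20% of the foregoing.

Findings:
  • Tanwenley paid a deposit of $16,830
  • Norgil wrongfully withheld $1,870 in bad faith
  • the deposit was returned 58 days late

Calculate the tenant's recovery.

$15,624

Doubled: 2 × $1,870 = $3,740
Minimum $2,090: $3,740 meets the minimum, no increase.
Late-return penalty: 58 × $160 = $9,280
Damages plus late penalty: $3,740 + $9,280 = $13,020
Costs and fees: 20% of $13,020 = $2,604
Total recovery: $13,020 + $2,604 = $15,624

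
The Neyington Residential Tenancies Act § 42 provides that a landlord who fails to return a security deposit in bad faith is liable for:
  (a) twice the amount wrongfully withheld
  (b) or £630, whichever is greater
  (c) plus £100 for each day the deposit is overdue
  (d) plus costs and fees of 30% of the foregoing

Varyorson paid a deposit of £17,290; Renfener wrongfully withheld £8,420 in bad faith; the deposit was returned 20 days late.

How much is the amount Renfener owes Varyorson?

Recovery: £24,492

Doubled: 2 × £8,420 = £16,840
Minimum £630: £16,840 meets the minimum, no increase.
Late-return penalty: 20 × £100 = £2,000
Damages plus late penalty: £16,840 + £2,000 = £18,840
Costs and fees: 30% of £18,840 = £5,652
Total recovery: £18,840 + £5,652 = £24,492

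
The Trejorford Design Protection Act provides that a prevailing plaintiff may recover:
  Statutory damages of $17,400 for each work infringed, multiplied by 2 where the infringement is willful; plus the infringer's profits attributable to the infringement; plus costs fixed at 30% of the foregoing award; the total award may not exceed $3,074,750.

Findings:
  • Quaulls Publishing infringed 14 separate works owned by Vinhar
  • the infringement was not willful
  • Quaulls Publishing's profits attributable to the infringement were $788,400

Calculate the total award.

Statutory damages: 14 × $17,400 = $243,600
Infringement not willful: no ×2 enhancement.
Combined award: $243,600 + $788,400 = $1,032,000
Costs: 30% of $1,032,000 = $309,600
Award plus costs: $1,032,000 + $309,600 = $1,341,600
Cap at $3,074,750: $1,341,600 is within the cap, no reduction.

Award: $1,341,600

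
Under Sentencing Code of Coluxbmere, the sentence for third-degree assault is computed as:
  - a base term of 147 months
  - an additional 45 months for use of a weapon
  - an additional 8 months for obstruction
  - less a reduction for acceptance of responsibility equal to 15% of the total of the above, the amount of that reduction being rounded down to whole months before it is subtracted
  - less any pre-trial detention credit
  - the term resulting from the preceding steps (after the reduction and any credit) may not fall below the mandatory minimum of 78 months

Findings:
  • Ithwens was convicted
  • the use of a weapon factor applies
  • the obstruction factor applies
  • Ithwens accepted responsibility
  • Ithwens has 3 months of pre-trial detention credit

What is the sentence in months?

Use of a weapon enhancement: +45 months
Obstruction enhancement: +8 months
Adjusted term: 147 months + 45 months + 8 months = 200 months
Acceptance of responsibility reduction: 15% of 200 months = 30 months (rounded down)
After reduction: 200 − 30 = 170 months
Less pre-trial detention credit: 170 months − 3 months = 167 months
Minimum 78 months: 167 months meets the minimum, no increase.

167 months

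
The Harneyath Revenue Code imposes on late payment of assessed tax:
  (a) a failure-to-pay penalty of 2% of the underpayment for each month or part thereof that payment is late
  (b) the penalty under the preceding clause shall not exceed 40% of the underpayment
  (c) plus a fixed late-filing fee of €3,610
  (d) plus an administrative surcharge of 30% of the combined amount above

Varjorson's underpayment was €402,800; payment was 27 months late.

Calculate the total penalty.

Accrued rate: 2% × 27 = 54%, capped at 40% → 40%
Failure-to-pay penalty: 40% of €402,800 = €161,120
Penalty before surcharge: €161,120 + €3,610 = €164,730
Administrative surcharge: 30% of €164,730 = €49,419
Total penalty: €164,730 + €49,419 = €214,149

€214,149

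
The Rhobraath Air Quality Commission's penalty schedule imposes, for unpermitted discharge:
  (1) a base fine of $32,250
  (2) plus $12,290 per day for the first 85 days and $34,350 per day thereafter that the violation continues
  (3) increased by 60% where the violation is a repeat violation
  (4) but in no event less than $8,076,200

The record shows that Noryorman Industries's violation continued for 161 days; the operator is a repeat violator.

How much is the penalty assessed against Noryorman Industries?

$8,076,200

First 85 days: 85 × $12,290 = $1,044,650
Remaining days: (161 − 85) × $34,350 = $2,610,600
Per-day component: $1,044,650 + $2,610,600 = $3,655,250
Base plus per-day: $32,250 + $3,655,250 = $3,687,500
Enhancement: 60% of $3,687,500 = $2,212,500
Enhanced fine: $3,687,500 + $2,212,500 = $5,900,000
Minimum $8,076,200: $5,900,000 is below the minimum → $8,076,200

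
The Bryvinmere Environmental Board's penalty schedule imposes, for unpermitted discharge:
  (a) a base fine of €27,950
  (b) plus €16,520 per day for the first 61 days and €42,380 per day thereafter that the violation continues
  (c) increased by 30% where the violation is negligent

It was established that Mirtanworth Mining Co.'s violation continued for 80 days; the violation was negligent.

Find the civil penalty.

€2,393,157

First 61 days: 61 × €16,520 = €1,007,720
Remaining days: (80 − 61) × €42,380 = €805,220
Per-day component: €1,007,720 + €805,220 = €1,812,940
Base plus per-day: €27,950 + €1,812,940 = €1,840,890
Enhancement: 30% of €1,840,890 = €552,267
Enhanced fine: €1,840,890 + €552,267 = €2,393,157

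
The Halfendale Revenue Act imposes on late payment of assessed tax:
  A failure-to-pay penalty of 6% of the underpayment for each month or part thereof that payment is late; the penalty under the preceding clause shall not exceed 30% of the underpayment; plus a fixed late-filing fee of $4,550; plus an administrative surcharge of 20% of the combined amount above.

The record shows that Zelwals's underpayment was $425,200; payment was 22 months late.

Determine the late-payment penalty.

$158,532

Accrued rate: 6% × 22 = 132%, capped at 30% → 30%
Failure-to-pay penalty: 30% of $425,200 = $127,560
Penalty before surcharge: $127,560 + $4,550 = $132,110
Administrative surcharge: 20% of $132,110 = $26,422
Total penalty: $132,110 + $26,422 = $158,532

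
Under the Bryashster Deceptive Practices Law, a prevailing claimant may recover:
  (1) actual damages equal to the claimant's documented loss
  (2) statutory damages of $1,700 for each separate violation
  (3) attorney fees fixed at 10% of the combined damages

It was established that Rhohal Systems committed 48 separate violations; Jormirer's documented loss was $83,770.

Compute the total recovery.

Statutory damages: 48 × $1,700 = $81,600
Combined damages: $83,770 + $81,600 = $165,370
Attorney fees: 10% of $165,370 = $16,537
Total recovery: $165,370 + $16,537 = $181,907

$181,907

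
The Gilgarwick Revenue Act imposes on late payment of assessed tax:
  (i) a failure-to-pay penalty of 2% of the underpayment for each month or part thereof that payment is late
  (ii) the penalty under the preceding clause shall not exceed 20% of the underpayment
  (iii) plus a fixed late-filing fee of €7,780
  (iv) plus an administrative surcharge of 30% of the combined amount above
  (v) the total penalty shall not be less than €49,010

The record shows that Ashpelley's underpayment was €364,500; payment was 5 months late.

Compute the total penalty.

Accrued rate: 2% × 5 = 10%, capped at 20% → 10%
Failure-to-pay penalty: 10% of €364,500 = €36,450
Penalty before surcharge: €36,450 + €7,780 = €44,230
Administrative surcharge: 30% of €44,230 = €13,269
Total penalty: €44,230 + €13,269 = €57,499
Minimum €49,010: €57,499 meets the minimum, no increase.

€57,499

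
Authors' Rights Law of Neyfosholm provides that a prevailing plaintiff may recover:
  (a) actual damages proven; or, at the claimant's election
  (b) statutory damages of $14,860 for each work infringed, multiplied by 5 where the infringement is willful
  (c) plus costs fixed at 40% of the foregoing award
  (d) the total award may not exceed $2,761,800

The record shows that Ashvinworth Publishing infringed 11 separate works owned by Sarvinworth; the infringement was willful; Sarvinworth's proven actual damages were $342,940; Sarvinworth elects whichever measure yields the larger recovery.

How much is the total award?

Statutory damages: 11 × $14,860 = $163,460
Multiplied by 5: 5 × $163,460 = $817,300
Greater of actual damages ($342,940) or enhanced statutory damages ($817,300): $817,300
Costs: 40% of $817,300 = $326,920
Award plus costs: $817,300 + $326,920 = $1,144,220
Cap at $2,761,800: $1,144,220 is within the cap, no reduction.

$1,144,220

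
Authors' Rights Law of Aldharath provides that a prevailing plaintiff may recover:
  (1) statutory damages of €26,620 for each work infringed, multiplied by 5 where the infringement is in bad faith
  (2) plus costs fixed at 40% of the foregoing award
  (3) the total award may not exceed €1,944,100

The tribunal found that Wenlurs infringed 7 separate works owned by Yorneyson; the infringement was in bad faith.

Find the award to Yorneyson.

Statutory damages: 7 × €26,620 = €186,340
Multiplied by 5: 5 × €186,340 = €931,700
Costs: 40% of €931,700 = €372,680
Award plus costs: €931,700 + €372,680 = €1,304,380
Cap at €1,944,100: €1,304,380 is within the cap, no reduction.

€1,304,380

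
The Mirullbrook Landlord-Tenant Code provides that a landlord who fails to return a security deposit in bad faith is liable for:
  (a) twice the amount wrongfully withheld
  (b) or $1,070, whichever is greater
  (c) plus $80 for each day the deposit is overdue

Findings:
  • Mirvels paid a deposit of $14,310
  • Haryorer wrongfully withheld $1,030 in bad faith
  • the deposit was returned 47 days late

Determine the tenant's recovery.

Doubled: 2 × $1,030 = $2,060
Minimum $1,070: $2,060 meets the minimum, no increase.
Late-return penalty: 47 × $80 = $3,760
Damages plus late penalty: $2,060 + $3,760 = $5,820

Recovery: $5,820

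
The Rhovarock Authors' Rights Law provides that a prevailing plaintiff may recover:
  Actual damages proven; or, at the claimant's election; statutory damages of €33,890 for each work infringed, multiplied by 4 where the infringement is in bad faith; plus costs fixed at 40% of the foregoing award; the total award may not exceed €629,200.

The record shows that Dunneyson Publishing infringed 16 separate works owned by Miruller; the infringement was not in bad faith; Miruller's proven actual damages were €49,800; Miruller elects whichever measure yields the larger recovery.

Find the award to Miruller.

Statutory damages: 16 × €33,890 = €542,240
Infringement not in bad faith: no ×4 enhancement.
Greater of actual damages (€49,800) or statutory damages (€542,240): €542,240
Costs: 40% of €542,240 = €216,896
Award plus costs: €542,240 + €216,896 = €759,136
Cap at €629,200: €759,136 exceeds the cap → €629,200

€629,200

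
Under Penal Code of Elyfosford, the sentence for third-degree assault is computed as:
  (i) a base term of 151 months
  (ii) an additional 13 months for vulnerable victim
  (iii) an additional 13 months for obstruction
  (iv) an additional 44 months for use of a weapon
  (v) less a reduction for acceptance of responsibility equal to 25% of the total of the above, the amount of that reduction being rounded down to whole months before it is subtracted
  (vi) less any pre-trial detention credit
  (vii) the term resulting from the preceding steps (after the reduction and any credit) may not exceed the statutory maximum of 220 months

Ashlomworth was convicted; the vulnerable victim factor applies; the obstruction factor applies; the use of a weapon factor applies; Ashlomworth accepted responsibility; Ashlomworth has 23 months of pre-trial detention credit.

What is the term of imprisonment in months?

Vulnerable victim enhancement: +13 months
Obstruction enhancement: +13 months
Use of a weapon enhancement: +44 months
Adjusted term: 151 months + 13 months + 13 months + 44 months = 221 months
Acceptance of responsibility reduction: 25% of 221 months = 55 months (rounded down)
After reduction: 221 − 55 = 166 months
Less pre-trial detention credit: 166 months − 23 months = 143 months
Cap at 220 months: 143 months is within the cap, no reduction.

143 months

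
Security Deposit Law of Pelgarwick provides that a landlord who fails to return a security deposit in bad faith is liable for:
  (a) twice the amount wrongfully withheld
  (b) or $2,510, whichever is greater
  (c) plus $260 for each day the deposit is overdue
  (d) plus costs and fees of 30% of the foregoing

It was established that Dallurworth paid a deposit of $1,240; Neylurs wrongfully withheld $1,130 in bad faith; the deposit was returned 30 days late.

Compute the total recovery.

Doubled: 2 × $1,130 = $2,260
Minimum $2,510: $2,260 is below the minimum → $2,510
Late-return penalty: 30 × $260 = $7,800
Damages plus late penalty: $2,510 + $7,800 = $10,310
Costs and fees: 30% of $10,310 = $3,093
Total recovery: $10,310 + $3,093 = $13,403

Recovery: $13,403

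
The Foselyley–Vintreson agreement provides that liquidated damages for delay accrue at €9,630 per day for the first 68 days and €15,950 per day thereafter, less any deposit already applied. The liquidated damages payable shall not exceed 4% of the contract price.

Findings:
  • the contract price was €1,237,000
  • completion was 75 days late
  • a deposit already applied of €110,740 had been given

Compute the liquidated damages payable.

First 68 days: 68 × €9,630 = €654,840
Remaining days: (75 − 68) × €15,950 = €111,650
Accrued per-day damages: €654,840 + €111,650 = €766,490
Less deposit already applied: €766,490 − €110,740 = €655,750
Cap: 4% of €1,237,000 = €49,480
Cap at €49,480: €655,750 exceeds the cap → €49,480

€49,480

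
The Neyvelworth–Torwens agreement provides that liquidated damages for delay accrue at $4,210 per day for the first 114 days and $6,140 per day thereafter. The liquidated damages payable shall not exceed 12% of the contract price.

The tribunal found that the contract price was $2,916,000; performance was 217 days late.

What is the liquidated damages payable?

First 114 days: 114 × $4,210 = $479,940
Remaining days: (217 − 114) × $6,140 = $632,420
Accrued per-day damages: $479,940 + $632,420 = $1,112,360
Cap: 12% of $2,916,000 = $349,920
Cap at $349,920: $1,112,360 exceeds the cap → $349,920

$349,920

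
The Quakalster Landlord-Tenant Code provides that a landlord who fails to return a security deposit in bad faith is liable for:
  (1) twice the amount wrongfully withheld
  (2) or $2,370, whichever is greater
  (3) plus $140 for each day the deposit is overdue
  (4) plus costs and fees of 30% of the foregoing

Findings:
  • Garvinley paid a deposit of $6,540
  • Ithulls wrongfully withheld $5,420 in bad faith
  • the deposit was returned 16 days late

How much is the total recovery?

$17,004

Doubled: 2 × $5,420 = $10,840
Minimum $2,370: $10,840 meets the minimum, no increase.
Late-return penalty: 16 × $140 = $2,240
Damages plus late penalty: $10,840 + $2,240 = $13,080
Costs and fees: 30% of $13,080 = $3,924
Total recovery: $13,080 + $3,924 = $17,004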